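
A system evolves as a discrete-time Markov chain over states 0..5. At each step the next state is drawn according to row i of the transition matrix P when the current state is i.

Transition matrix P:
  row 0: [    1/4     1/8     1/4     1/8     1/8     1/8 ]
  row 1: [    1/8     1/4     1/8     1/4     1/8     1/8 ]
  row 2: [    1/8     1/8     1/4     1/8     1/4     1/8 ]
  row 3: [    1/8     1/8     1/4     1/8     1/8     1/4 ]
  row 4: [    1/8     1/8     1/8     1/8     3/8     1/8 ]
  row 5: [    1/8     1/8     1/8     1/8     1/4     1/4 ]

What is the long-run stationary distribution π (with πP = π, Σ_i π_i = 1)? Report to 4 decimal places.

π = [0.1429, 0.1429, 0.1837, 0.1429, 0.2245, 0.1633]

Balance equations π_j = Σ_i π_i·P[i][j]:
  π_0 = 1/4·π_0 + 1/8·π_1 + 1/8·π_2 + 1/8·π_3 + 1/8·π_4 + 1/8·π_5
  π_1 = 1/8·π_0 + 1/4·π_1 + 1/8·π_2 + 1/8·π_3 + 1/8·π_4 + 1/8·π_5
  π_2 = 1/4·π_0 + 1/8·π_1 + 1/4·π_2 + 1/4·π_3 + 1/8·π_4 + 1/8·π_5
  π_3 = 1/8·π_0 + 1/4·π_1 + 1/8·π_2 + 1/8·π_3 + 1/8·π_4 + 1/8·π_5
  π_4 = 1/8·π_0 + 1/8·π_1 + 1/4·π_2 + 1/8·π_3 + 3/8·π_4 + 1/4·π_5
  normalize: π_0 + π_1 + π_2 + π_3 + π_4 + π_5 = 1
Solving the linear system gives exactly π = [1/7, 1/7, 9/49, 1/7, 11/49, 8/49].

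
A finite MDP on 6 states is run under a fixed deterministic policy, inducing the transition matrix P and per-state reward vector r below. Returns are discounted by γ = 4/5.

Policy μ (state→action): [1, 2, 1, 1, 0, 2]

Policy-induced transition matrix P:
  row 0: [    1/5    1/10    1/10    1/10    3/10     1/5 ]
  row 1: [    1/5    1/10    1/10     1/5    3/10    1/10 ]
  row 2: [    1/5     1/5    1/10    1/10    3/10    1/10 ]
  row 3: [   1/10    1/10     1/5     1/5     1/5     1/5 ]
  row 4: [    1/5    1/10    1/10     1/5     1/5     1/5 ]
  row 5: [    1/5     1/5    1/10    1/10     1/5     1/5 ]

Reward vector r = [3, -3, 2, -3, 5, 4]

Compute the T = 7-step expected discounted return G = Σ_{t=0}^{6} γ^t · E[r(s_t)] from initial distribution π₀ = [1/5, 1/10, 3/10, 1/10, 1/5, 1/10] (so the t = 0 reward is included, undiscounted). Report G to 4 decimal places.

G = 7.5112

t=0: π = [0.2000, 0.1000, 0.3000, 0.1000, 0.2000, 0.1000], E[r] = 2.0000, γ^t·E[r] = 2.000000, running G = 2.000000
t=1: π = [0.1900, 0.1400, 0.1100, 0.1400, 0.2600, 0.1600], E[r] = 1.8900, γ^t·E[r] = 1.512000, running G = 3.512000
t=2: π = [0.1860, 0.1270, 0.1140, 0.1540, 0.2440, 0.1750], E[r] = 1.8630, γ^t·E[r] = 1.192320, running G = 4.704320
t=3: π = [0.1846, 0.1289, 0.1154, 0.1525, 0.2427, 0.1759], E[r] = 1.8575, γ^t·E[r] = 0.951040, running G = 5.655360
t=4: π = [0.1848, 0.1291, 0.1153, 0.1524, 0.2429, 0.1756], E[r] = 1.8569, γ^t·E[r] = 0.760570, running G = 6.415930
t=5: π = [0.1848, 0.1291, 0.1152, 0.1524, 0.2429, 0.1756], E[r] = 1.8570, γ^t·E[r] = 0.608501, running G = 7.024431
t=6: π = [0.1848, 0.1291, 0.1152, 0.1524, 0.2429, 0.1756], E[r] = 1.8570, γ^t·E[r] = 0.486800, running G = 7.511231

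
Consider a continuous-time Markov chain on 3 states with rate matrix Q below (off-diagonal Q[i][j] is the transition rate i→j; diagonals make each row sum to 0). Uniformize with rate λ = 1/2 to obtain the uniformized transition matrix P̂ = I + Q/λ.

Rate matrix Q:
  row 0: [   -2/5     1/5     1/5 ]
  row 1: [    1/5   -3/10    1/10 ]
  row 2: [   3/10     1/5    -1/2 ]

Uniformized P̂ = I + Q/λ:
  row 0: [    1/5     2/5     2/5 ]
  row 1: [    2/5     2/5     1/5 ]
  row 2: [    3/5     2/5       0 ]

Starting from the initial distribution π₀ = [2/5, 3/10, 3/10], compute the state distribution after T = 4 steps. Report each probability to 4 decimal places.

π = [0.3709, 0.4000, 0.2291]

t=0: π = [0.4000, 0.3000, 0.3000]
t=1: π = [0.3800, 0.4000, 0.2200]
t=2: π = [0.3680, 0.4000, 0.2320]
t=3: π = [0.3728, 0.4000, 0.2272]
t=4: π = [0.3709, 0.4000, 0.2291]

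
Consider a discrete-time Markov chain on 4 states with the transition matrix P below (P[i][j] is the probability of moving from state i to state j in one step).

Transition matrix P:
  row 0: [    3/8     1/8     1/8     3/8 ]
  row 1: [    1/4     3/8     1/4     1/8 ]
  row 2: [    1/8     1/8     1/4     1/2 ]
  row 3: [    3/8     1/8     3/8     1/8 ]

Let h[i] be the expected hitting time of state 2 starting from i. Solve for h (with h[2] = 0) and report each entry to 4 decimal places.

h = [4.7059, 4.2353, 0.0000, 3.7647]

First-step conditioning: h[2] = 0; for i ≠ 2, h[i] = 1 + Σ_k P[i][k]·h[k].
  h[0] = 1 + 3/8·h[0] + 1/8·h[1] + 3/8·h[3]
  h[1] = 1 + 1/4·h[0] + 3/8·h[1] + 1/8·h[3]
  h[3] = 1 + 3/8·h[0] + 1/8·h[1] + 1/8·h[3]
Solving the 3×3 linear system over states ≠ 2 gives exactly h = [80/17, 72/17, 0, 64/17] (h[2] = 0 is the target).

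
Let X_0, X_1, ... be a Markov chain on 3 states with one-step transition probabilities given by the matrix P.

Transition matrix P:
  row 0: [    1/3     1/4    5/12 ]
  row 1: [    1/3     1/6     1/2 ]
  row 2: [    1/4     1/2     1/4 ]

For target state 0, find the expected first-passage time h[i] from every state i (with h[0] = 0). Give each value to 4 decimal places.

First-step conditioning: h[0] = 0; for i ≠ 0, h[i] = 1 + Σ_k P[i][k]·h[k].
  h[1] = 1 + 1/6·h[1] + 1/2·h[2]
  h[2] = 1 + 1/2·h[1] + 1/4·h[2]
Solving the 2×2 linear system over states ≠ 0 gives exactly h = [0, 10/3, 32/9] (h[0] = 0 is the target).

h = [0.0000, 3.3333, 3.5556]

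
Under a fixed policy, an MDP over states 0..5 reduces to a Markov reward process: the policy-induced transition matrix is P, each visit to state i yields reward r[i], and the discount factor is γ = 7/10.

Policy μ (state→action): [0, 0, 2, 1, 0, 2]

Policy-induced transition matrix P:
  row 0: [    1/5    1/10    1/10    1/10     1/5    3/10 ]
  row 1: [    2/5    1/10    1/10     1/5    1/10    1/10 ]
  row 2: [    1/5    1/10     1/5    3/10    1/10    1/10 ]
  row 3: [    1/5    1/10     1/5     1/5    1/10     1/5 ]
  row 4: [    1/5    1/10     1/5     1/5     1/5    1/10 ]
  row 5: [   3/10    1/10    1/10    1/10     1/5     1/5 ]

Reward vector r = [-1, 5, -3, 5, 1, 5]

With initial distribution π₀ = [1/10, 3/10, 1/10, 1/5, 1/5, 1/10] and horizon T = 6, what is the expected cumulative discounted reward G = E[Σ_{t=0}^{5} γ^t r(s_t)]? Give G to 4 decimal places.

t=0: π = [0.1000, 0.3000, 0.1000, 0.2000, 0.2000, 0.1000], E[r] = 2.8000, γ^t·E[r] = 2.800000, running G = 2.800000
t=1: π = [0.2700, 0.1000, 0.1500, 0.1900, 0.1400, 0.1500], E[r] = 1.6200, γ^t·E[r] = 1.134000, running G = 3.934000
t=2: π = [0.2350, 0.1000, 0.1480, 0.1730, 0.1560, 0.1880], E[r] = 1.7820, γ^t·E[r] = 0.873180, running G = 4.807180
t=3: π = [0.2388, 0.1000, 0.1477, 0.1725, 0.1579, 0.1831], E[r] = 1.7540, γ^t·E[r] = 0.601622, running G = 5.408802
t=4: π = [0.2383, 0.1000, 0.1478, 0.1726, 0.1580, 0.1833], E[r] = 1.7557, γ^t·E[r] = 0.421553, running G = 5.830355
t=5: π = [0.2383, 0.1000, 0.1478, 0.1726, 0.1580, 0.1833], E[r] = 1.7555, γ^t·E[r] = 0.295042, running G = 6.125397

G = 6.1254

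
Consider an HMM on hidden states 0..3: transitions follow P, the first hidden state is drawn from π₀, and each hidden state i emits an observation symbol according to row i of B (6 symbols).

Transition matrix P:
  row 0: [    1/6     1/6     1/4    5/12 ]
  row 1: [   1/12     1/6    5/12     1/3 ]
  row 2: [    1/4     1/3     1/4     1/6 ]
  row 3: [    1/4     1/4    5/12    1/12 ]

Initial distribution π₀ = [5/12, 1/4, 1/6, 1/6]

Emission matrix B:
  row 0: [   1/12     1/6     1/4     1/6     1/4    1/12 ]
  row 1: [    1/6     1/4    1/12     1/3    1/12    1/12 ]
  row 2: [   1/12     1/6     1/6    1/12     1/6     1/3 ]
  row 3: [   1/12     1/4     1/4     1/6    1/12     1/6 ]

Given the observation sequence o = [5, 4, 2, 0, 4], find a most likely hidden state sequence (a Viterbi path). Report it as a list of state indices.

path = [2, 0, 3, 1, 2]

t=0: δ = [3.472e-02, 2.083e-02, 5.556e-02, 2.778e-02]  (obs o_0=5)
t=1: δ = [3.472e-03, 1.543e-03, 2.315e-03, 1.206e-03]  ψ = [2, 2, 2, 0]  (obs o_1=4)
t=2: δ = [1.447e-04, 6.430e-05, 1.447e-04, 3.617e-04]  ψ = [0, 2, 0, 0]  (obs o_2=2)
t=3: δ = [7.535e-06, 1.507e-05, 1.256e-05, 5.023e-06]  ψ = [3, 3, 3, 0]  (obs o_3=0)
t=4: δ = [7.849e-07, 3.489e-07, 1.047e-06, 4.186e-07]  ψ = [2, 2, 1, 1]  (obs o_4=4)
backtrack: best end state = 2; path = [2, 0, 3, 1, 2]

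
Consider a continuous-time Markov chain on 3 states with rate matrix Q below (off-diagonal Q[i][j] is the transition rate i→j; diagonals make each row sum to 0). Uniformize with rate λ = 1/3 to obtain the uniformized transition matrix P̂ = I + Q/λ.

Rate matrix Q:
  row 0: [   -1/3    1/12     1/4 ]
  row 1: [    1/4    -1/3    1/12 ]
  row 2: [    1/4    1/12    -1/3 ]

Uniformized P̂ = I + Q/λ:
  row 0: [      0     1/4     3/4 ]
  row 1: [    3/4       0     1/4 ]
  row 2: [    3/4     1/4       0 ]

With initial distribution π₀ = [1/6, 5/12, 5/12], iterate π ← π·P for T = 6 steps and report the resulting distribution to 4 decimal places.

π = [0.3820, 0.2001, 0.4180]

t=0: π = [0.1667, 0.4167, 0.4167]
t=1: π = [0.6250, 0.1458, 0.2292]
t=2: π = [0.2813, 0.2135, 0.5052]
t=3: π = [0.5391, 0.1966, 0.2643]
t=4: π = [0.3457, 0.2008, 0.4535]
t=5: π = [0.4907, 0.1998, 0.3095]
t=6: π = [0.3820, 0.2001, 0.4180]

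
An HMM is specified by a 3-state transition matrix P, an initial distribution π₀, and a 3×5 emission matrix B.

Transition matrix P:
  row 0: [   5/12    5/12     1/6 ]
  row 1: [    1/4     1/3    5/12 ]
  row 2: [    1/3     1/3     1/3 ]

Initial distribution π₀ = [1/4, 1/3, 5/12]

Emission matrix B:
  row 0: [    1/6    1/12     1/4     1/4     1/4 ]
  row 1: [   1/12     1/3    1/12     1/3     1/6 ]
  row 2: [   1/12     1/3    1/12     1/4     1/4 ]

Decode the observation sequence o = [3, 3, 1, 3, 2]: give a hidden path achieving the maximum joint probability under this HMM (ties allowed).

t=0: δ = [6.250e-02, 1.111e-01, 1.042e-01]  (obs o_0=3)
t=1: δ = [8.681e-03, 1.235e-02, 1.157e-02]  ψ = [2, 1, 1]  (obs o_1=3)
t=2: δ = [3.215e-04, 1.372e-03, 1.715e-03]  ψ = [2, 1, 1]  (obs o_2=1)
t=3: δ = [1.429e-04, 1.905e-04, 1.429e-04]  ψ = [2, 2, 1]  (obs o_3=3)
t=4: δ = [1.488e-05, 5.292e-06, 6.615e-06]  ψ = [0, 1, 1]  (obs o_4=2)
backtrack: best end state = 0; path = [1, 1, 2, 0, 0]

path = [1, 1, 2, 0, 0]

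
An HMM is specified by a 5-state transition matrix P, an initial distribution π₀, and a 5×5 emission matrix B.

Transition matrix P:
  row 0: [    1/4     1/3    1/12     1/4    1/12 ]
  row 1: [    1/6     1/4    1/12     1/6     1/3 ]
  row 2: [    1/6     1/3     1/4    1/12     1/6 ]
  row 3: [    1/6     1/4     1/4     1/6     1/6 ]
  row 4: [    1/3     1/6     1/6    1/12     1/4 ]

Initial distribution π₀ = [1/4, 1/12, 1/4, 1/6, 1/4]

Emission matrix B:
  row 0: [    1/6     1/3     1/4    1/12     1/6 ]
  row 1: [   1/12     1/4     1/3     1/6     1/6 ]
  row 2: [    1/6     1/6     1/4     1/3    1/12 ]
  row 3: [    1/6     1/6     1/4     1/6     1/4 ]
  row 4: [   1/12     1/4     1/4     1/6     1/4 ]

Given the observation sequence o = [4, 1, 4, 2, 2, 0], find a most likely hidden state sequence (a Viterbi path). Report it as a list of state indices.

t=0: δ = [4.167e-02, 1.389e-02, 2.083e-02, 4.167e-02, 6.250e-02]  (obs o_0=4)
t=1: δ = [6.944e-03, 3.472e-03, 1.736e-03, 1.736e-03, 3.906e-03]  ψ = [4, 0, 3, 0, 4]  (obs o_1=1)
t=2: δ = [2.894e-04, 3.858e-04, 5.425e-05, 4.340e-04, 2.894e-04]  ψ = [0, 0, 4, 0, 1]  (obs o_2=4)
t=3: δ = [2.411e-05, 3.617e-05, 2.713e-05, 1.808e-05, 3.215e-05]  ψ = [4, 3, 3, 0, 1]  (obs o_3=2)
t=4: δ = [2.679e-06, 3.014e-06, 1.695e-06, 1.507e-06, 3.014e-06]  ψ = [4, 1, 2, 0, 1]  (obs o_4=2)
t=5: δ = [1.674e-07, 7.442e-08, 8.372e-08, 1.116e-07, 8.372e-08]  ψ = [4, 0, 4, 0, 1]  (obs o_5=0)
backtrack: best end state = 0; path = [4, 0, 3, 1, 4, 0]

path = [4, 0, 3, 1, 4, 0]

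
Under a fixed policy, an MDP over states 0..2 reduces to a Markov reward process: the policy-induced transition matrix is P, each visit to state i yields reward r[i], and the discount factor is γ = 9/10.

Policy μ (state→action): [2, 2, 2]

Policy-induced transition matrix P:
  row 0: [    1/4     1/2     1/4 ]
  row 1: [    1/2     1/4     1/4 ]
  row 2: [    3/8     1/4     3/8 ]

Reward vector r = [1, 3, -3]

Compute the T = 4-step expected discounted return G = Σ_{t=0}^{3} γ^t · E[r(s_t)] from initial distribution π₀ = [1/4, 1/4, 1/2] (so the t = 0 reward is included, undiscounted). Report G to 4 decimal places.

G = 0.6608

t=0: π = [0.2500, 0.2500, 0.5000], E[r] = -0.5000, γ^t·E[r] = -0.500000, running G = -0.500000
t=1: π = [0.3750, 0.3125, 0.3125], E[r] = 0.3750, γ^t·E[r] = 0.337500, running G = -0.162500
t=2: π = [0.3672, 0.3438, 0.2891], E[r] = 0.5313, γ^t·E[r] = 0.430313, running G = 0.267813
t=3: π = [0.3721, 0.3418, 0.2861], E[r] = 0.5391, γ^t·E[r] = 0.392977, running G = 0.660789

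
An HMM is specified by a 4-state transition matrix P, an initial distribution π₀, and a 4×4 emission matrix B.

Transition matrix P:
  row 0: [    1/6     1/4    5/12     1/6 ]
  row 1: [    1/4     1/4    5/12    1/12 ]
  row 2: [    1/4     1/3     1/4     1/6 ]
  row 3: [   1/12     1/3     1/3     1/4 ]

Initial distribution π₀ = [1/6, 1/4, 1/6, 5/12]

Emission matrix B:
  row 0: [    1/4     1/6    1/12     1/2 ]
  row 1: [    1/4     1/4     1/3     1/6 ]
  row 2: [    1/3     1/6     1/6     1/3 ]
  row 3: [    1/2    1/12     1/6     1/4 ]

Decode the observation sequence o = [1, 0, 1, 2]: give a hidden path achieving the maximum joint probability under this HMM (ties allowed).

t=0: δ = [2.778e-02, 6.250e-02, 2.778e-02, 3.472e-02]  (obs o_0=1)
t=1: δ = [3.906e-03, 3.906e-03, 8.681e-03, 4.340e-03]  ψ = [1, 1, 1, 3]  (obs o_1=0)
t=2: δ = [3.617e-04, 7.234e-04, 3.617e-04, 1.206e-04]  ψ = [2, 2, 2, 2]  (obs o_2=1)
t=3: δ = [1.507e-05, 6.028e-05, 5.023e-05, 1.005e-05]  ψ = [1, 1, 1, 0]  (obs o_3=2)
backtrack: best end state = 1; path = [1, 2, 1, 1]

path = [1, 2, 1, 1]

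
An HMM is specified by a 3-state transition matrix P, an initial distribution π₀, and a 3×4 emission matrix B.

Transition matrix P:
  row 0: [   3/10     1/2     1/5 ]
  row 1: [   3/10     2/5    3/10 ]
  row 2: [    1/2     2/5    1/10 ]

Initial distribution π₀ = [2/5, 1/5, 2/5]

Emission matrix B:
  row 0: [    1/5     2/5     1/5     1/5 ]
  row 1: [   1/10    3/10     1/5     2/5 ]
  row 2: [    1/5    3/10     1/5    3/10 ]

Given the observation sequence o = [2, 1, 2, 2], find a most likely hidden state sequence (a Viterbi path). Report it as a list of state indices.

t=0: δ = [8.000e-02, 4.000e-02, 8.000e-02]  (obs o_0=2)
t=1: δ = [1.600e-02, 1.200e-02, 4.800e-03]  ψ = [2, 0, 0]  (obs o_1=1)
t=2: δ = [9.600e-04, 1.600e-03, 7.200e-04]  ψ = [0, 0, 1]  (obs o_2=2)
t=3: δ = [9.600e-05, 1.280e-04, 9.600e-05]  ψ = [1, 1, 1]  (obs o_3=2)
backtrack: best end state = 1; path = [2, 0, 1, 1]

path = [2, 0, 1, 1]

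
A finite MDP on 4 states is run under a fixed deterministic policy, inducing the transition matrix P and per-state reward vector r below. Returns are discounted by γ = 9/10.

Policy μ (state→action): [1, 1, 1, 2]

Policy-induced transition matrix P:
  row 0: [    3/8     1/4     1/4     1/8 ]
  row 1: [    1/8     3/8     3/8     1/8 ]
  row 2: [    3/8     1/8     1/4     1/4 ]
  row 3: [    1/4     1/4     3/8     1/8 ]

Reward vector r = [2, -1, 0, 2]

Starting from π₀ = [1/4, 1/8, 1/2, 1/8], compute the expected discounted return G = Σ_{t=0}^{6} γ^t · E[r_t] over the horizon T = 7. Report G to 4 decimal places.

G = 3.6041

t=0: π = [0.2500, 0.1250, 0.5000, 0.1250], E[r] = 0.6250, γ^t·E[r] = 0.625000, running G = 0.625000
t=1: π = [0.3281, 0.2031, 0.2813, 0.1875], E[r] = 0.8281, γ^t·E[r] = 0.745313, running G = 1.370313
t=2: π = [0.3008, 0.2402, 0.2988, 0.1602], E[r] = 0.6816, γ^t·E[r] = 0.552129, running G = 1.922441
t=3: π = [0.2949, 0.2427, 0.3000, 0.1624], E[r] = 0.6719, γ^t·E[r] = 0.489797, running G = 2.412238
t=4: π = [0.2940, 0.2428, 0.3006, 0.1625], E[r] = 0.6703, γ^t·E[r] = 0.439756, running G = 2.851994
t=5: π = [0.2940, 0.2428, 0.3007, 0.1626], E[r] = 0.6703, γ^t·E[r] = 0.395830, running G = 3.247824
t=6: π = [0.2940, 0.2428, 0.3007, 0.1626], E[r] = 0.6704, γ^t·E[r] = 0.356263, running G = 3.604087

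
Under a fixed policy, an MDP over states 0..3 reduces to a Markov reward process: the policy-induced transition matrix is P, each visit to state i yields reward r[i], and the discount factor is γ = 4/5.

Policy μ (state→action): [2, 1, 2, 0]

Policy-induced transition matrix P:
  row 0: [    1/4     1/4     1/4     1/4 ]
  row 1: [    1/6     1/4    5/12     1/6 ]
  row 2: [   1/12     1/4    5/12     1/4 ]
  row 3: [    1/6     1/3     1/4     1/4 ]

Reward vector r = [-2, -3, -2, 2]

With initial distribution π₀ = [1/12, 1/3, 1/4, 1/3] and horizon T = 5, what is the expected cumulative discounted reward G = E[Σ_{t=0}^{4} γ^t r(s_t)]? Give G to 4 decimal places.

G = -4.2342

t=0: π = [0.0833, 0.3333, 0.2500, 0.3333], E[r] = -1.0000, γ^t·E[r] = -1.000000, running G = -1.000000
t=1: π = [0.1528, 0.2778, 0.3472, 0.2222], E[r] = -1.3889, γ^t·E[r] = -1.111111, running G = -2.111111
t=2: π = [0.1505, 0.2685, 0.3542, 0.2269], E[r] = -1.3611, γ^t·E[r] = -0.871111, running G = -2.982222
t=3: π = [0.1497, 0.2689, 0.3538, 0.2276], E[r] = -1.3584, γ^t·E[r] = -0.695506, running G = -3.677728
t=4: π = [0.1497, 0.2690, 0.3538, 0.2276], E[r] = -1.3586, γ^t·E[r] = -0.556484, running G = -4.234212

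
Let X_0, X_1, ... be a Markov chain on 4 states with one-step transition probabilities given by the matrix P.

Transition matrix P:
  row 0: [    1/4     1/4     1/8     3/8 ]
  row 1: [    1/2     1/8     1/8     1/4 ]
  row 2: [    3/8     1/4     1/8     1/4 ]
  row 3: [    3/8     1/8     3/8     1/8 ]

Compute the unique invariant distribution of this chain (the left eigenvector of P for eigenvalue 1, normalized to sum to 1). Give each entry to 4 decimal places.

Balance equations π_j = Σ_i π_i·P[i][j]:
  π_0 = 1/4·π_0 + 1/2·π_1 + 3/8·π_2 + 3/8·π_3
  π_1 = 1/4·π_0 + 1/8·π_1 + 1/4·π_2 + 1/8·π_3
  π_2 = 1/8·π_0 + 1/8·π_1 + 1/8·π_2 + 3/8·π_3
  normalize: π_0 + π_1 + π_2 + π_3 = 1
Solving the linear system gives exactly π = [259/730, 141/730, 139/730, 191/730].

π = [0.3548, 0.1932, 0.1904, 0.2616]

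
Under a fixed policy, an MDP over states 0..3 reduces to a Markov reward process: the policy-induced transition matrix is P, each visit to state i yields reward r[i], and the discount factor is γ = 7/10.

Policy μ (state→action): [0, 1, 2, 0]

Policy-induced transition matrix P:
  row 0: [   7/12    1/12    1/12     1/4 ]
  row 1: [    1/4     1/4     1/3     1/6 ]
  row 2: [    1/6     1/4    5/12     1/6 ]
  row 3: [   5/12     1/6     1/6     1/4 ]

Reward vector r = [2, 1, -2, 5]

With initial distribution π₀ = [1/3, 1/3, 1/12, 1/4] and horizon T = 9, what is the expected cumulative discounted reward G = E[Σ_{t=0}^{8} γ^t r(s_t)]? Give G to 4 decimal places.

t=0: π = [0.3333, 0.3333, 0.0833, 0.2500], E[r] = 2.0833, γ^t·E[r] = 2.083333, running G = 2.083333
t=1: π = [0.3958, 0.1736, 0.2153, 0.2153], E[r] = 1.6111, γ^t·E[r] = 1.127778, running G = 3.211111
t=2: π = [0.3999, 0.1661, 0.2164, 0.2176], E[r] = 1.6209, γ^t·E[r] = 0.794265, running G = 4.005376
t=3: π = [0.4015, 0.1652, 0.2151, 0.2181], E[r] = 1.6286, γ^t·E[r] = 0.558616, running G = 4.563992
t=4: π = [0.4023, 0.1649, 0.2145, 0.2183], E[r] = 1.6319, γ^t·E[r] = 0.391820, running G = 4.955812
t=5: π = [0.4026, 0.1648, 0.2143, 0.2184], E[r] = 1.6333, γ^t·E[r] = 0.274516, running G = 5.230328
t=6: π = [0.4027, 0.1647, 0.2141, 0.2184], E[r] = 1.6340, γ^t·E[r] = 0.192235, running G = 5.422563
t=7: π = [0.4028, 0.1647, 0.2141, 0.2184], E[r] = 1.6342, γ^t·E[r] = 0.134587, running G = 5.557150
t=8: π = [0.4028, 0.1647, 0.2141, 0.2184], E[r] = 1.6344, γ^t·E[r] = 0.094218, running G = 5.651368

G = 5.6514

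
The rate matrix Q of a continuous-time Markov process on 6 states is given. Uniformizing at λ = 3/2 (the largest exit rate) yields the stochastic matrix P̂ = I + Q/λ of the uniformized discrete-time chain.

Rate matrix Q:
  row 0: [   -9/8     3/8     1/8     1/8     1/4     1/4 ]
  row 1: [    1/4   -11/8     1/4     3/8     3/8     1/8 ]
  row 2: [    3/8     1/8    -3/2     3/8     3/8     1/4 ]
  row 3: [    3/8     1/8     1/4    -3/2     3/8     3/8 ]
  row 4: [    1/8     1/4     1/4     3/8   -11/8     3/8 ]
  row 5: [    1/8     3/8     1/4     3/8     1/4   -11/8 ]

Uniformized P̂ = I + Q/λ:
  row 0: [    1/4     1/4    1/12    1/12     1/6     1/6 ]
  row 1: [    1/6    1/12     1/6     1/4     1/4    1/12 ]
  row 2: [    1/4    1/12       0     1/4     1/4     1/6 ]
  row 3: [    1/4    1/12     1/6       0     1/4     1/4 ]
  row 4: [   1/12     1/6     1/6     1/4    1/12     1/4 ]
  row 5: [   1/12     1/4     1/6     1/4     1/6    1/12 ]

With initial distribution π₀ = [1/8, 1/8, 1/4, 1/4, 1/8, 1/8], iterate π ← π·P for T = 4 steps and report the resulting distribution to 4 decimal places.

π = [0.1771, 0.1568, 0.1302, 0.1762, 0.1894, 0.1702]

t=0: π = [0.1250, 0.1250, 0.2500, 0.2500, 0.1250, 0.1250]
t=1: π = [0.1979, 0.1354, 0.1146, 0.1667, 0.2083, 0.1771]
t=2: π = [0.1745, 0.1632, 0.1311, 0.1753, 0.1840, 0.1719]
t=3: π = [0.1771, 0.1564, 0.1303, 0.1771, 0.1905, 0.1687]
t=4: π = [0.1771, 0.1568, 0.1302, 0.1762, 0.1894, 0.1702]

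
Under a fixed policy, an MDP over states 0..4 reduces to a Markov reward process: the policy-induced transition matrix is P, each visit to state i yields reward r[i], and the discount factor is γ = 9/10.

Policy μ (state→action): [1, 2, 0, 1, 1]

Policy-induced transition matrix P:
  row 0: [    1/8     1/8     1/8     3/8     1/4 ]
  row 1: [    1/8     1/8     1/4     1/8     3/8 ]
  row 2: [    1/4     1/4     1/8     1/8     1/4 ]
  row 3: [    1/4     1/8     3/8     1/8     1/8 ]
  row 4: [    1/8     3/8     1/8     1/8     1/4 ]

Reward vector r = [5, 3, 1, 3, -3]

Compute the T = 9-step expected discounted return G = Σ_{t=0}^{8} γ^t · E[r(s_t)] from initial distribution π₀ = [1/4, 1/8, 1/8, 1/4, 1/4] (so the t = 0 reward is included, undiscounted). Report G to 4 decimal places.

G = 9.1474

t=0: π = [0.2500, 0.1250, 0.1250, 0.2500, 0.2500], E[r] = 1.7500, γ^t·E[r] = 1.750000, running G = 1.750000
t=1: π = [0.1719, 0.2031, 0.2031, 0.1875, 0.2344], E[r] = 1.5313, γ^t·E[r] = 1.378125, running G = 3.128125
t=2: π = [0.1738, 0.2090, 0.1973, 0.1680, 0.2520], E[r] = 1.4414, γ^t·E[r] = 1.167539, running G = 4.295664
t=3: π = [0.1707, 0.2126, 0.1931, 0.1685, 0.2551], E[r] = 1.4243, γ^t·E[r] = 1.038327, running G = 5.333991
t=4: π = [0.1702, 0.2129, 0.1937, 0.1677, 0.2555], E[r] = 1.4199, γ^t·E[r] = 0.931571, running G = 6.265561
t=5: π = [0.1702, 0.2131, 0.1935, 0.1675, 0.2557], E[r] = 1.4193, γ^t·E[r] = 0.838103, running G = 7.103664
t=6: π = [0.1701, 0.2131, 0.1935, 0.1675, 0.2557], E[r] = 1.4191, γ^t·E[r] = 0.754149, running G = 7.857813
t=7: π = [0.1701, 0.2131, 0.1935, 0.1675, 0.2557], E[r] = 1.4190, γ^t·E[r] = 0.678726, running G = 8.536539
t=8: π = [0.1701, 0.2131, 0.1935, 0.1675, 0.2557], E[r] = 1.4190, γ^t·E[r] = 0.610848, running G = 9.147386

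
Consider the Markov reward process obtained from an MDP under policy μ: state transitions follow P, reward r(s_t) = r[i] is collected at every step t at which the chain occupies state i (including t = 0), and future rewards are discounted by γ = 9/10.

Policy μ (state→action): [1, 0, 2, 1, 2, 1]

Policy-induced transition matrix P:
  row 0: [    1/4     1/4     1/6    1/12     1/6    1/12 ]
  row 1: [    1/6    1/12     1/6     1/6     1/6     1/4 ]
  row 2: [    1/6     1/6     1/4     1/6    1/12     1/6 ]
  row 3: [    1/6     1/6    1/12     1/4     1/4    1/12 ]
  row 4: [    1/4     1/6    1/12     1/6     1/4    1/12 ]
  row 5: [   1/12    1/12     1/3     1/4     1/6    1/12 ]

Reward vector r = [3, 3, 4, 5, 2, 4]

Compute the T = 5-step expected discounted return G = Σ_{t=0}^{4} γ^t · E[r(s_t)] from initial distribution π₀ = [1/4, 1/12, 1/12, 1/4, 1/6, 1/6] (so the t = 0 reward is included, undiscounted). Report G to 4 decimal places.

t=0: π = [0.2500, 0.0833, 0.0833, 0.2500, 0.1667, 0.1667], E[r] = 3.5833, γ^t·E[r] = 3.583333, running G = 3.583333
t=1: π = [0.1875, 0.1667, 0.1667, 0.1806, 0.1944, 0.1042], E[r] = 3.4375, γ^t·E[r] = 3.093750, running G = 6.677083
t=2: π = [0.1898, 0.1597, 0.1667, 0.1748, 0.1840, 0.1250], E[r] = 3.4572, γ^t·E[r] = 2.800313, running G = 9.477396
t=3: π = [0.1874, 0.1588, 0.1715, 0.1758, 0.1827, 0.1238], E[r] = 3.4643, γ^t·E[r] = 2.525484, running G = 12.002880
t=4: π = [0.1872, 0.1587, 0.1717, 0.1760, 0.1823, 0.1241], E[r] = 3.4656, γ^t·E[r] = 2.273780, running G = 14.276660

G = 14.2767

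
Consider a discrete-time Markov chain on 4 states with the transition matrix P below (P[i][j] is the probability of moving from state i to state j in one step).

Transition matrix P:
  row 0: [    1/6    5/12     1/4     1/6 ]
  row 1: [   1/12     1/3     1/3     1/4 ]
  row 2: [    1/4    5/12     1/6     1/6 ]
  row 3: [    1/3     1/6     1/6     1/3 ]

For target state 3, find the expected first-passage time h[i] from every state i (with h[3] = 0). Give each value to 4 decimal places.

h = [5.0323, 4.6452, 5.0323, 0.0000]

First-step conditioning: h[3] = 0; for i ≠ 3, h[i] = 1 + Σ_k P[i][k]·h[k].
  h[0] = 1 + 1/6·h[0] + 5/12·h[1] + 1/4·h[2]
  h[1] = 1 + 1/12·h[0] + 1/3·h[1] + 1/3·h[2]
  h[2] = 1 + 1/4·h[0] + 5/12·h[1] + 1/6·h[2]
Solving the 3×3 linear system over states ≠ 3 gives exactly h = [156/31, 144/31, 156/31, 0] (h[3] = 0 is the target).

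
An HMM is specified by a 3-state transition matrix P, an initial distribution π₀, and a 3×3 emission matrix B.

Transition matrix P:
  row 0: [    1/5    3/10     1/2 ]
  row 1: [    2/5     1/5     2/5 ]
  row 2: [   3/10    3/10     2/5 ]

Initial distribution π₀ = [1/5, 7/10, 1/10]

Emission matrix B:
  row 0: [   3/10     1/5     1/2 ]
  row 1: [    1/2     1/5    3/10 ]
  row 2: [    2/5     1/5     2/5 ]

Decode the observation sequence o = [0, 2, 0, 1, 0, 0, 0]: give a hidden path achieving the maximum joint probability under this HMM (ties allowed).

t=0: δ = [6.000e-02, 3.500e-01, 4.000e-02]  (obs o_0=0)
t=1: δ = [7.000e-02, 2.100e-02, 5.600e-02]  ψ = [1, 1, 1]  (obs o_1=2)
t=2: δ = [5.040e-03, 1.050e-02, 1.400e-02]  ψ = [2, 0, 0]  (obs o_2=0)
t=3: δ = [8.400e-04, 8.400e-04, 1.120e-03]  ψ = [1, 2, 2]  (obs o_3=1)
t=4: δ = [1.008e-04, 1.680e-04, 1.792e-04]  ψ = [1, 2, 2]  (obs o_4=0)
t=5: δ = [2.016e-05, 2.688e-05, 2.867e-05]  ψ = [1, 2, 2]  (obs o_5=0)
t=6: δ = [3.226e-06, 4.301e-06, 4.588e-06]  ψ = [1, 2, 2]  (obs o_6=0)
backtrack: best end state = 2; path = [1, 0, 2, 2, 2, 2, 2]

path = [1, 0, 2, 2, 2, 2, 2]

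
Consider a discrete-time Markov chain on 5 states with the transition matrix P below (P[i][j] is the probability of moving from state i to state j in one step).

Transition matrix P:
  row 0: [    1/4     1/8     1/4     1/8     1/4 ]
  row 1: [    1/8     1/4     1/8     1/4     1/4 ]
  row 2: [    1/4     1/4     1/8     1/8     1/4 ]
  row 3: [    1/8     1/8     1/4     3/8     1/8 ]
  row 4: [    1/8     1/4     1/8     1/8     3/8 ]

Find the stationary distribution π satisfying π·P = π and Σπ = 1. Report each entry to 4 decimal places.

π = [0.1673, 0.2040, 0.1710, 0.2007, 0.2570]

Balance equations π_j = Σ_i π_i·P[i][j]:
  π_0 = 1/4·π_0 + 1/8·π_1 + 1/4·π_2 + 1/8·π_3 + 1/8·π_4
  π_1 = 1/8·π_0 + 1/4·π_1 + 1/4·π_2 + 1/8·π_3 + 1/4·π_4
  π_2 = 1/4·π_0 + 1/8·π_1 + 1/8·π_2 + 1/4·π_3 + 1/8·π_4
  π_3 = 1/8·π_0 + 1/4·π_1 + 1/8·π_2 + 3/8·π_3 + 1/8·π_4
  normalize: π_0 + π_1 + π_2 + π_3 + π_4 = 1
Solving the linear system gives exactly π = [451/2696, 275/1348, 461/2696, 541/2696, 693/2696].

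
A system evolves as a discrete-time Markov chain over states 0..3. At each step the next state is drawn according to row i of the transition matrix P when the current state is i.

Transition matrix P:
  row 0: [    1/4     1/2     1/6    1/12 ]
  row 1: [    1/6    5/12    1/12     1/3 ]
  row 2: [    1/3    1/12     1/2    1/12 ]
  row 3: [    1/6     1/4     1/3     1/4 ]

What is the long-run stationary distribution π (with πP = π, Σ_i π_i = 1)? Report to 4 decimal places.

π = [0.2289, 0.3168, 0.2592, 0.1951]

Balance equations π_j = Σ_i π_i·P[i][j]:
  π_0 = 1/4·π_0 + 1/6·π_1 + 1/3·π_2 + 1/6·π_3
  π_1 = 1/2·π_0 + 5/12·π_1 + 1/12·π_2 + 1/4·π_3
  π_2 = 1/6·π_0 + 1/12·π_1 + 1/2·π_2 + 1/3·π_3
  normalize: π_0 + π_1 + π_2 + π_3 = 1
Solving the linear system gives exactly π = [125/546, 173/546, 283/1092, 71/364].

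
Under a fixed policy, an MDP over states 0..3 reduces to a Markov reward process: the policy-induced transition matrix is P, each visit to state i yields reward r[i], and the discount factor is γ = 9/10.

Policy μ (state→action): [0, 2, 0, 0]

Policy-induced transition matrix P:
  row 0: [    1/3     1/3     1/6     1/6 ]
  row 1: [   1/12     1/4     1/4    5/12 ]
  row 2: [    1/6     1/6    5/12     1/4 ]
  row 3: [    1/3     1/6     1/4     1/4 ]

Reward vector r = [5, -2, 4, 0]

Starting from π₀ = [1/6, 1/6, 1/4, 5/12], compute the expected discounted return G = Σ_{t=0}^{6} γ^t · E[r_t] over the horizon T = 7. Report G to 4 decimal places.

G = 9.2769

t=0: π = [0.1667, 0.1667, 0.2500, 0.4167], E[r] = 1.5000, γ^t·E[r] = 1.500000, running G = 1.500000
t=1: π = [0.2500, 0.2083, 0.2778, 0.2639], E[r] = 1.9444, γ^t·E[r] = 1.750000, running G = 3.250000
t=2: π = [0.2350, 0.2257, 0.2755, 0.2639], E[r] = 1.8252, γ^t·E[r] = 1.478438, running G = 4.728438
t=3: π = [0.2310, 0.2246, 0.2763, 0.2680], E[r] = 1.8111, γ^t·E[r] = 1.320258, running G = 6.048695
t=4: π = [0.2311, 0.2239, 0.2768, 0.2682], E[r] = 1.8150, γ^t·E[r] = 1.190853, running G = 7.239548
t=5: π = [0.2312, 0.2238, 0.2769, 0.2681], E[r] = 1.8159, γ^t·E[r] = 1.072299, running G = 8.311847
t=6: π = [0.2312, 0.2239, 0.2769, 0.2680], E[r] = 1.8159, γ^t·E[r] = 0.965056, running G = 9.276903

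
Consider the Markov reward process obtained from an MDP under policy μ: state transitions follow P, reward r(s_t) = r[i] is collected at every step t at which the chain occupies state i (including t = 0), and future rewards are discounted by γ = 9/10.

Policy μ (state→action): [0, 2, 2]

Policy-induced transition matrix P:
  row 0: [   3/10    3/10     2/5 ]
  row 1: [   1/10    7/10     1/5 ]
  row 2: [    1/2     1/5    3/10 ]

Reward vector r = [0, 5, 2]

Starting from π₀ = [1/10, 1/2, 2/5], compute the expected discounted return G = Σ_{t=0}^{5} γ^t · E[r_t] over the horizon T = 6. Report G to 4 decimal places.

G = 13.7456

t=0: π = [0.1000, 0.5000, 0.4000], E[r] = 3.3000, γ^t·E[r] = 3.300000, running G = 3.300000
t=1: π = [0.2800, 0.4600, 0.2600], E[r] = 2.8200, γ^t·E[r] = 2.538000, running G = 5.838000
t=2: π = [0.2600, 0.4580, 0.2820], E[r] = 2.8540, γ^t·E[r] = 2.311740, running G = 8.149740
t=3: π = [0.2648, 0.4550, 0.2802], E[r] = 2.8354, γ^t·E[r] = 2.067007, running G = 10.216747
t=4: π = [0.2650, 0.4540, 0.2810], E[r] = 2.8319, γ^t·E[r] = 1.857983, running G = 12.074730
t=5: π = [0.2654, 0.4535, 0.2811], E[r] = 2.8297, γ^t·E[r] = 1.670899, running G = 13.745629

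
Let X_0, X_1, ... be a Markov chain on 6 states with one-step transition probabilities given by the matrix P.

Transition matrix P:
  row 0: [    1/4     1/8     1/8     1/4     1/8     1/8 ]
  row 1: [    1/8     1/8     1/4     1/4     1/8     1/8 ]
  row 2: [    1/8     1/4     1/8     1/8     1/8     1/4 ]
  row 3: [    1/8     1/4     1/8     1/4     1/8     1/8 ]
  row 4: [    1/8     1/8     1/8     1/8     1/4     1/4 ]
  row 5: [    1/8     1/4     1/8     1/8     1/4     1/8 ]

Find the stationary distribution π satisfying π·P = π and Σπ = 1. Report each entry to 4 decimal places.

π = [0.1429, 0.1879, 0.1485, 0.1901, 0.1663, 0.1644]

Balance equations π_j = Σ_i π_i·P[i][j]:
  π_0 = 1/4·π_0 + 1/8·π_1 + 1/8·π_2 + 1/8·π_3 + 1/8·π_4 + 1/8·π_5
  π_1 = 1/8·π_0 + 1/8·π_1 + 1/4·π_2 + 1/4·π_3 + 1/8·π_4 + 1/4·π_5
  π_2 = 1/8·π_0 + 1/4·π_1 + 1/8·π_2 + 1/8·π_3 + 1/8·π_4 + 1/8·π_5
  π_3 = 1/4·π_0 + 1/4·π_1 + 1/8·π_2 + 1/4·π_3 + 1/8·π_4 + 1/8·π_5
  π_4 = 1/8·π_0 + 1/8·π_1 + 1/8·π_2 + 1/8·π_3 + 1/4·π_4 + 1/4·π_5
  normalize: π_0 + π_1 + π_2 + π_3 + π_4 + π_5 = 1
Solving the linear system gives exactly π = [1/7, 5209/27727, 4117/27727, 753/3961, 4612/27727, 651/3961].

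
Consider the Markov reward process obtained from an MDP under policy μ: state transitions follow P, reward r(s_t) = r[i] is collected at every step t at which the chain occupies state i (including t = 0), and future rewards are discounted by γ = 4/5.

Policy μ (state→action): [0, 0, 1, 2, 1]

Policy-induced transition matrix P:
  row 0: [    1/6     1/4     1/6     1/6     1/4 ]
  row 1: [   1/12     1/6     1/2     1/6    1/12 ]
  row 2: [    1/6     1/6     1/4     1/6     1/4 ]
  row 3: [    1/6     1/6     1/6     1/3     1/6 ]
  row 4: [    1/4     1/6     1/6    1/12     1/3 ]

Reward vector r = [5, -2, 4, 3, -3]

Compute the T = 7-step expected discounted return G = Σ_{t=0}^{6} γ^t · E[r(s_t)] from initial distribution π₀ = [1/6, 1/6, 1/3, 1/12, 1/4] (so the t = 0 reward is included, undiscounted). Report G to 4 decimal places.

t=0: π = [0.1667, 0.1667, 0.3333, 0.0833, 0.2500], E[r] = 1.3333, γ^t·E[r] = 1.333333, running G = 1.333333
t=1: π = [0.1736, 0.1806, 0.2500, 0.1597, 0.2361], E[r] = 1.2778, γ^t·E[r] = 1.022222, running G = 2.355556
t=2: π = [0.1713, 0.1811, 0.2477, 0.1736, 0.2263], E[r] = 1.3270, γ^t·E[r] = 0.849259, running G = 3.204815
t=3: π = [0.1704, 0.1809, 0.2477, 0.1767, 0.2242], E[r] = 1.3386, γ^t·E[r] = 0.685383, running G = 3.890198
t=4: π = [0.1703, 0.1809, 0.2476, 0.1774, 0.2238], E[r] = 1.3410, γ^t·E[r] = 0.549287, running G = 4.439485
t=5: π = [0.1702, 0.1809, 0.2476, 0.1776, 0.2237], E[r] = 1.3415, γ^t·E[r] = 0.439580, running G = 4.879064
t=6: π = [0.1702, 0.1809, 0.2476, 0.1776, 0.2237], E[r] = 1.3416, γ^t·E[r] = 0.351689, running G = 5.230753

G = 5.2308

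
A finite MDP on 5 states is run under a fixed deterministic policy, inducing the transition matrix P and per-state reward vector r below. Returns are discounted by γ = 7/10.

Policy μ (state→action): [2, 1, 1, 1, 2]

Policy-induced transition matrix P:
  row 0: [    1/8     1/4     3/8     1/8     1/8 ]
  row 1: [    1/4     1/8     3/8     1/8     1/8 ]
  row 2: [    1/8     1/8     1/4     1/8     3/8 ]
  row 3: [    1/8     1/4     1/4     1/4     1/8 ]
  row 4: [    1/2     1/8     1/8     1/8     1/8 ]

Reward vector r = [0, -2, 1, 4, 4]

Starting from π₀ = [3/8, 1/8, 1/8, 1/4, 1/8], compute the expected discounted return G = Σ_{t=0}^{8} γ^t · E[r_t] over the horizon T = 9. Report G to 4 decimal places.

G = 4.1119

t=0: π = [0.3750, 0.1250, 0.1250, 0.2500, 0.1250], E[r] = 1.3750, γ^t·E[r] = 1.375000, running G = 1.375000
t=1: π = [0.1875, 0.2031, 0.2969, 0.1563, 0.1563], E[r] = 1.1406, γ^t·E[r] = 0.798438, running G = 2.173438
t=2: π = [0.2090, 0.1680, 0.2793, 0.1445, 0.1992], E[r] = 1.3184, γ^t·E[r] = 0.645996, running G = 2.819434
t=3: π = [0.2207, 0.1692, 0.2722, 0.1431, 0.1948], E[r] = 1.2854, γ^t·E[r] = 0.440892, running G = 3.260326
t=4: π = [0.2192, 0.1705, 0.2744, 0.1429, 0.1931], E[r] = 1.2772, γ^t·E[r] = 0.306654, running G = 3.566980
t=5: π = [0.2187, 0.1703, 0.2746, 0.1429, 0.1936], E[r] = 1.2799, γ^t·E[r] = 0.215110, running G = 3.782089
t=6: π = [0.2189, 0.1702, 0.2744, 0.1429, 0.1936], E[r] = 1.2800, γ^t·E[r] = 0.150595, running G = 3.932684
t=7: π = [0.2189, 0.1702, 0.2744, 0.1429, 0.1936], E[r] = 1.2798, γ^t·E[r] = 0.105401, running G = 4.038085
t=8: π = [0.2189, 0.1702, 0.2744, 0.1429, 0.1936], E[r] = 1.2799, γ^t·E[r] = 0.073781, running G = 4.111866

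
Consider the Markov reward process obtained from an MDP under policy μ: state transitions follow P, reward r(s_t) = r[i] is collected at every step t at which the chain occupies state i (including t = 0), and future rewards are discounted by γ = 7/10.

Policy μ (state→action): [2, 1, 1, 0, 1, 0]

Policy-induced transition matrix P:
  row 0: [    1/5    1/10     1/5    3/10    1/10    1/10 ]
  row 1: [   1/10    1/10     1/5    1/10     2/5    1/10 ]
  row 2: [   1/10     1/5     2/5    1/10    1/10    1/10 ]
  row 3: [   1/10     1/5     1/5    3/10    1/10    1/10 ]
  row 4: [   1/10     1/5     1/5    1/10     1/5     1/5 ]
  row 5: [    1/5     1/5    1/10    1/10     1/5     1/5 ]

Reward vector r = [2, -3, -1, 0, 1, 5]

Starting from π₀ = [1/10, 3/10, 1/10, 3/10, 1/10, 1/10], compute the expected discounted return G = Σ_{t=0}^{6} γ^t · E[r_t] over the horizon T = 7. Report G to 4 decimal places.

G = 0.5239

t=0: π = [0.1000, 0.3000, 0.1000, 0.3000, 0.1000, 0.1000], E[r] = -0.2000, γ^t·E[r] = -0.200000, running G = -0.200000
t=1: π = [0.1200, 0.1600, 0.2100, 0.1800, 0.2100, 0.1200], E[r] = 0.3600, γ^t·E[r] = 0.252000, running G = 0.052000
t=2: π = [0.1240, 0.1720, 0.2300, 0.1600, 0.1810, 0.1330], E[r] = 0.3480, γ^t·E[r] = 0.170520, running G = 0.222520
t=3: π = [0.1257, 0.1704, 0.2327, 0.1568, 0.1830, 0.1314], E[r] = 0.3475, γ^t·E[r] = 0.119193, running G = 0.341713
t=4: π = [0.1257, 0.1704, 0.2334, 0.1565, 0.1826, 0.1314], E[r] = 0.3466, γ^t·E[r] = 0.083221, running G = 0.424934
t=5: π = [0.1257, 0.1704, 0.2335, 0.1564, 0.1825, 0.1314], E[r] = 0.3462, γ^t·E[r] = 0.058193, running G = 0.483126
t=6: π = [0.1257, 0.1704, 0.2336, 0.1564, 0.1825, 0.1314], E[r] = 0.3462, γ^t·E[r] = 0.040725, running G = 0.523851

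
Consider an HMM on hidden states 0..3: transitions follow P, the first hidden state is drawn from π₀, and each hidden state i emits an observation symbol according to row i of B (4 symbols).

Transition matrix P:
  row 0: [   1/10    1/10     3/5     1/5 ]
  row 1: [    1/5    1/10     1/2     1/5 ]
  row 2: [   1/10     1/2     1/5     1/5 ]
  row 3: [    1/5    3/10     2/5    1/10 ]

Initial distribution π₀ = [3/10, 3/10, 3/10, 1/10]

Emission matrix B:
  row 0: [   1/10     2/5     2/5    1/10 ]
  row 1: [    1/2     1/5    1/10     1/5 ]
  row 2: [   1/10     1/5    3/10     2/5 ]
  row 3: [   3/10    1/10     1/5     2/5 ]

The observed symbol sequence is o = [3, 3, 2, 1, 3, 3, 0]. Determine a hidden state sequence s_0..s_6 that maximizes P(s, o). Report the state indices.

t=0: δ = [3.000e-02, 6.000e-02, 1.200e-01, 4.000e-02]  (obs o_0=3)
t=1: δ = [1.200e-03, 1.200e-02, 1.200e-02, 9.600e-03]  ψ = [1, 2, 1, 2]  (obs o_1=3)
t=2: δ = [9.600e-04, 6.000e-04, 1.800e-03, 4.800e-04]  ψ = [1, 2, 1, 1]  (obs o_2=2)
t=3: δ = [7.200e-05, 1.800e-04, 1.152e-04, 3.600e-05]  ψ = [2, 2, 0, 2]  (obs o_3=1)
t=4: δ = [3.600e-06, 1.152e-05, 3.600e-05, 1.440e-05]  ψ = [1, 2, 1, 1]  (obs o_4=3)
t=5: δ = [3.600e-07, 3.600e-06, 2.880e-06, 2.880e-06]  ψ = [2, 2, 2, 2]  (obs o_5=3)
t=6: δ = [7.200e-08, 7.200e-07, 1.800e-07, 2.160e-07]  ψ = [1, 2, 1, 1]  (obs o_6=0)
backtrack: best end state = 1; path = [2, 1, 2, 1, 2, 2, 1]

path = [2, 1, 2, 1, 2, 2, 1]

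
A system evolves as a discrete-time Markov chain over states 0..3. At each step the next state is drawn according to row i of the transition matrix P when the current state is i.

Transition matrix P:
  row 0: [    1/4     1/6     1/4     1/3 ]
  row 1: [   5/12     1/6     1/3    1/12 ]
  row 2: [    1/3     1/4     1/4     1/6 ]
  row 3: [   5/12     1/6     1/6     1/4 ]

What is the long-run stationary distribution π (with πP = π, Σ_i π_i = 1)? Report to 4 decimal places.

π = [0.3395, 0.1872, 0.2467, 0.2265]

Balance equations π_j = Σ_i π_i·P[i][j]:
  π_0 = 1/4·π_0 + 5/12·π_1 + 1/3·π_2 + 5/12·π_3
  π_1 = 1/6·π_0 + 1/6·π_1 + 1/4·π_2 + 1/6·π_3
  π_2 = 1/4·π_0 + 1/3·π_1 + 1/4·π_2 + 1/6·π_3
  normalize: π_0 + π_1 + π_2 + π_3 = 1
Solving the linear system gives exactly π = [311/916, 343/1832, 113/458, 415/1832].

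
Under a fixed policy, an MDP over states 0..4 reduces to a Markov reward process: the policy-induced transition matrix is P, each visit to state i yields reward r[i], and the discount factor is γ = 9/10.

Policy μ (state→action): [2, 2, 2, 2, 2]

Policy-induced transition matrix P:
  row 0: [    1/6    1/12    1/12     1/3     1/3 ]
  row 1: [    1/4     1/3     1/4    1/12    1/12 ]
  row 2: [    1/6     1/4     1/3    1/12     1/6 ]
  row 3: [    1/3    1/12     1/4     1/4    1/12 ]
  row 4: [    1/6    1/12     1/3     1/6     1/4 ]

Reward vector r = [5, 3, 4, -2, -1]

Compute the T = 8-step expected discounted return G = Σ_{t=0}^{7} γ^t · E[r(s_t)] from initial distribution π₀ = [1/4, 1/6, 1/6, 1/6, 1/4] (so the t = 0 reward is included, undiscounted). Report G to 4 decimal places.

G = 11.1368

t=0: π = [0.2500, 0.1667, 0.1667, 0.1667, 0.2500], E[r] = 1.8333, γ^t·E[r] = 1.833333, running G = 1.833333
t=1: π = [0.2083, 0.1528, 0.2431, 0.1944, 0.2014], E[r] = 1.8819, γ^t·E[r] = 1.693750, running G = 3.527083
t=2: π = [0.2118, 0.1620, 0.2523, 0.1846, 0.1892], E[r] = 1.9959, γ^t·E[r] = 1.616719, running G = 5.143802
t=3: π = [0.2109, 0.1659, 0.2515, 0.1828, 0.1889], E[r] = 2.0039, γ^t·E[r] = 1.460813, running G = 6.604615
t=4: π = [0.2110, 0.1667, 0.2515, 0.1823, 0.1885], E[r] = 2.0081, γ^t·E[r] = 1.317502, running G = 7.922117
t=5: π = [0.2109, 0.1669, 0.2515, 0.1822, 0.1885], E[r] = 2.0088, γ^t·E[r] = 1.186161, running G = 9.108278
t=6: π = [0.2109, 0.1670, 0.2515, 0.1821, 0.1884], E[r] = 2.0090, γ^t·E[r] = 1.067652, running G = 10.175930
t=7: π = [0.2109, 0.1670, 0.2515, 0.1821, 0.1884], E[r] = 2.0090, γ^t·E[r] = 0.960907, running G = 11.136836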